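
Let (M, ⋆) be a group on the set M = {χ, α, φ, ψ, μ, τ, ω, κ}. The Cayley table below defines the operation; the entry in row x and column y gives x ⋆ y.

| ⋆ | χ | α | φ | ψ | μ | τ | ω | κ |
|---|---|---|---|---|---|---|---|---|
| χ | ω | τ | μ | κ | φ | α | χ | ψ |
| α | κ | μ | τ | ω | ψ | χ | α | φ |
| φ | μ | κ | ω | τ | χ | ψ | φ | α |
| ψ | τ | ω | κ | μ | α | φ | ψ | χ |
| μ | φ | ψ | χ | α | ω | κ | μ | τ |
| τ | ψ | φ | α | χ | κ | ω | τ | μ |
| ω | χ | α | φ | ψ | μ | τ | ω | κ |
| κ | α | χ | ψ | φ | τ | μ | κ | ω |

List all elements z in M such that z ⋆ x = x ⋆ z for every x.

An element z is central iff its row equals its column in the table.
For φ: φ ⋆ ψ = τ ≠ κ = ψ ⋆ φ, so φ ∉ Z.
Checking each element this way leaves Z(M) = {μ, ω}.

{μ, ω}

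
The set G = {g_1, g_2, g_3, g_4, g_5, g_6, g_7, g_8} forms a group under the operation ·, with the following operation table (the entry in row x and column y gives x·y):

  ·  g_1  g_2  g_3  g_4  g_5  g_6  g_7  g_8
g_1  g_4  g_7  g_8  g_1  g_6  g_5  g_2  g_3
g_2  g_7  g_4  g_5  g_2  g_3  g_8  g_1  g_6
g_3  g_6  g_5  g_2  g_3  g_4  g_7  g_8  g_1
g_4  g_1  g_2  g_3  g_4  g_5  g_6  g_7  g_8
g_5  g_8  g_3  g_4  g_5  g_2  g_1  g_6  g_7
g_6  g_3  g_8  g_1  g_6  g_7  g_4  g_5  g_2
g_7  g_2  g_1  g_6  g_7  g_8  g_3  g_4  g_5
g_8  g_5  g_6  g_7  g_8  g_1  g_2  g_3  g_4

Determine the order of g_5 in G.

The identity element is g_4 (its row matches the header).
g_5^1 = g_5
g_5^2 = g_5·g_5 = g_2
g_5^3 = g_2·g_5 = g_3
g_5^4 = g_3·g_5 = g_4
The first power of g_5 equal to the identity is g_5^4, so ord(g_5) = 4.

4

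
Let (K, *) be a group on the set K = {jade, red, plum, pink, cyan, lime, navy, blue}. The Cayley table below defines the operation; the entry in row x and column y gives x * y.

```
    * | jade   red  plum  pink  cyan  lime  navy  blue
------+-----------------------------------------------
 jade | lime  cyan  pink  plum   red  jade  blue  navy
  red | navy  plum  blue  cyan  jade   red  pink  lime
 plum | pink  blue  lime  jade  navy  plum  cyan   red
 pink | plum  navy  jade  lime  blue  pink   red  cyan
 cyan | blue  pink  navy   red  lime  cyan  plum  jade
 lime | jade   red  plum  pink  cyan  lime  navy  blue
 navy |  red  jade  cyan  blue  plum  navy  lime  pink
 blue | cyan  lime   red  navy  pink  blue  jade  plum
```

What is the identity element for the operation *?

The identity e satisfies e * x = x for all x, so its row in the table reproduces the column headers.
Row lime reads: jade, red, plum, pink, cyan, lime, navy, blue — exactly the header order. So lime is the identity.

lime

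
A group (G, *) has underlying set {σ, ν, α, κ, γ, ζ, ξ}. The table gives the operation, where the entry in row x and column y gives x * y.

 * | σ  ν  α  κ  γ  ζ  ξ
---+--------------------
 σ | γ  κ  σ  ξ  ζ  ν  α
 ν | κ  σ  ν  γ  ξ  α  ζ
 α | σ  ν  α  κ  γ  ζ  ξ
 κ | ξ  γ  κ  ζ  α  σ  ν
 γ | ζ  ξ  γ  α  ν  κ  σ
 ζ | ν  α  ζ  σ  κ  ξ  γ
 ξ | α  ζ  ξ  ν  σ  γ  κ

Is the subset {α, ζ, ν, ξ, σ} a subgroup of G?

σ * σ = γ, which is not in {α, ζ, ν, ξ, σ}.
The subset is not closed under *, so it is not a subgroup.

No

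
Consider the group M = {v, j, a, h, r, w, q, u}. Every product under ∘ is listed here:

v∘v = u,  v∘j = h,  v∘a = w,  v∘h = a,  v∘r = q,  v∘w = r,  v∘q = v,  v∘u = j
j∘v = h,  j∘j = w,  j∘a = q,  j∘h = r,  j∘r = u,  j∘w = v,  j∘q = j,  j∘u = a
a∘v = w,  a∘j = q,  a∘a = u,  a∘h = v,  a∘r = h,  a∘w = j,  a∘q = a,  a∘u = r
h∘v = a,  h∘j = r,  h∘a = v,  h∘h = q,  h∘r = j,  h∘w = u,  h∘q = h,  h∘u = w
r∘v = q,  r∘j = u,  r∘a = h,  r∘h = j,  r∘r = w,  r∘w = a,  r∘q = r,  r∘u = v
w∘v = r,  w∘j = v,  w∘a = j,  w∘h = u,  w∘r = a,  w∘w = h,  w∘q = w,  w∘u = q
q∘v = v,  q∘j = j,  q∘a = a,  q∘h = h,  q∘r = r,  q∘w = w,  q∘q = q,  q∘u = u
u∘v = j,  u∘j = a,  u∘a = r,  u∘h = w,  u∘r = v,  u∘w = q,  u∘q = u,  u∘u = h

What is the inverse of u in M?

First locate the identity: row q matches the header, so q is the identity.
Scan row u for q: u ∘ w = q. Hence u^(-1) = w.

w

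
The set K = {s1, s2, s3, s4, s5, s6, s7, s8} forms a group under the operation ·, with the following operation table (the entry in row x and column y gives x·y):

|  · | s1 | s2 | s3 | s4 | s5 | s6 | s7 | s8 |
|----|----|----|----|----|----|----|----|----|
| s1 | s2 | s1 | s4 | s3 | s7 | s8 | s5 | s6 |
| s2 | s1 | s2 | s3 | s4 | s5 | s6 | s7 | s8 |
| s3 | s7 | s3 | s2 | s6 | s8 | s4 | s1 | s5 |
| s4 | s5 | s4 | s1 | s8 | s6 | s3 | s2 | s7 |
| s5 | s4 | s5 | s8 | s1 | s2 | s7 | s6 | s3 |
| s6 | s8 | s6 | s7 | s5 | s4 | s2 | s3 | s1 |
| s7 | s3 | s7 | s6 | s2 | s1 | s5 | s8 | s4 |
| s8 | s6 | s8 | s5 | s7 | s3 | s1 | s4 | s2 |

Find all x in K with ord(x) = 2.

Identity is s2. Compute the order of each non-identity element by repeated multiplication:
  s1: s1 → s2  (order 2)
  s3: s3 → s2  (order 2)
  s4: s4 → s8 → s7 → s2  (order 4)
  s5: s5 → s2  (order 2)
  s6: s6 → s2  (order 2)
  s7: s7 → s8 → s4 → s2  (order 4)
  s8: s8 → s2  (order 2)
Elements of order 2: {s1, s3, s5, s6, s8}.

{s1, s3, s5, s6, s8}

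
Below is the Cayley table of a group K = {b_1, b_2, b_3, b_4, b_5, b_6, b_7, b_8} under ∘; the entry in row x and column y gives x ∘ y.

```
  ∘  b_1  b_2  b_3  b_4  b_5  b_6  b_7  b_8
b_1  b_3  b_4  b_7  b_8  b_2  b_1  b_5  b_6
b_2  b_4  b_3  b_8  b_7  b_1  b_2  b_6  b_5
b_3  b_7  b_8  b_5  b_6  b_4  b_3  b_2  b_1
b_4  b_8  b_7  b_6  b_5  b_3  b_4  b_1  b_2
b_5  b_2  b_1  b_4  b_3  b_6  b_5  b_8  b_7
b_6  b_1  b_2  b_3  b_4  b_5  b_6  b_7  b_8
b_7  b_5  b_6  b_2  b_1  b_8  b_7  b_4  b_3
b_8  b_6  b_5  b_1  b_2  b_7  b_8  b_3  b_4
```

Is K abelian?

Yes

Check whether the table is symmetric across its main diagonal.
Every entry (row x, col y) equals the entry (row y, col x), so K is abelian.
(In fact K ≅ the cyclic group Z_8.)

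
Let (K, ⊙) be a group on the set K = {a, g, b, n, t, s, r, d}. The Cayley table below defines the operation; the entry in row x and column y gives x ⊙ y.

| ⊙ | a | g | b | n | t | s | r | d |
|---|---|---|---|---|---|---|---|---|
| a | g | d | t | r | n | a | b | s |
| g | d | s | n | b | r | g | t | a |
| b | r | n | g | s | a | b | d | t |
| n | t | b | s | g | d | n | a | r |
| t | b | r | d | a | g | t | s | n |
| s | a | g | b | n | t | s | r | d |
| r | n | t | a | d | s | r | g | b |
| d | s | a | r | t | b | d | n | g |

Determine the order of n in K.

4

The identity element is s (its row matches the header).
n^1 = n
n^2 = n ⊙ n = g
n^3 = g ⊙ n = b
n^4 = b ⊙ n = s
The first power of n equal to the identity is n^4, so ord(n) = 4.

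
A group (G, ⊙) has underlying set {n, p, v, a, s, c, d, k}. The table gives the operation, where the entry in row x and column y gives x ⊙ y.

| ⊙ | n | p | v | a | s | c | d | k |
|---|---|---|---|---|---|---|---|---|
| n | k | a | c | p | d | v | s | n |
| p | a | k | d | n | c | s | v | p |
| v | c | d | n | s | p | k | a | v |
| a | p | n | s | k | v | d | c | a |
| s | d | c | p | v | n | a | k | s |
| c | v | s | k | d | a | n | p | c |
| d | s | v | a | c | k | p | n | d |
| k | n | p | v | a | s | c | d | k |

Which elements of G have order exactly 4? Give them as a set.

Identity is k. Compute the order of each non-identity element by repeated multiplication:
  n: n → k  (order 2)
  p: p → k  (order 2)
  v: v → n → c → k  (order 4)
  a: a → k  (order 2)
  s: s → n → d → k  (order 4)
  c: c → n → v → k  (order 4)
  d: d → n → s → k  (order 4)
Elements of order 4: {c, d, s, v}.

{c, d, s, v}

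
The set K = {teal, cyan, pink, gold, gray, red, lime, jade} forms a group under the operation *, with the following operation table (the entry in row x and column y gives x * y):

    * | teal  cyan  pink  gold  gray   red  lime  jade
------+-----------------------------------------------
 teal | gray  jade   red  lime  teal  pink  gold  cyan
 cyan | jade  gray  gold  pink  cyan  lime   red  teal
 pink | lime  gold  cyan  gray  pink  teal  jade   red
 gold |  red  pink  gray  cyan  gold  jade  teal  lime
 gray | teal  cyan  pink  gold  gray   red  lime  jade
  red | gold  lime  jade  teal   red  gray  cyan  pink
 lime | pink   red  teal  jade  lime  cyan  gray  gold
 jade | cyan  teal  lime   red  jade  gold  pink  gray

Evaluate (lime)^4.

lime^1 = lime
lime^2 = lime * lime = gray
lime^3 = gray * lime = lime
lime^4 = lime * lime = gray

gray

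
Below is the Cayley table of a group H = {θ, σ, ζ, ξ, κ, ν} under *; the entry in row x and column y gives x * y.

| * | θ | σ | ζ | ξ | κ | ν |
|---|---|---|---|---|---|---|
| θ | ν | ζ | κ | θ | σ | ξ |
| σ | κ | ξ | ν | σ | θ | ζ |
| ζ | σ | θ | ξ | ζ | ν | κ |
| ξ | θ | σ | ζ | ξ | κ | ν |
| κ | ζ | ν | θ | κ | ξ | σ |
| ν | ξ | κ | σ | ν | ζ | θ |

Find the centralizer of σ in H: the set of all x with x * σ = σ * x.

{ξ, σ}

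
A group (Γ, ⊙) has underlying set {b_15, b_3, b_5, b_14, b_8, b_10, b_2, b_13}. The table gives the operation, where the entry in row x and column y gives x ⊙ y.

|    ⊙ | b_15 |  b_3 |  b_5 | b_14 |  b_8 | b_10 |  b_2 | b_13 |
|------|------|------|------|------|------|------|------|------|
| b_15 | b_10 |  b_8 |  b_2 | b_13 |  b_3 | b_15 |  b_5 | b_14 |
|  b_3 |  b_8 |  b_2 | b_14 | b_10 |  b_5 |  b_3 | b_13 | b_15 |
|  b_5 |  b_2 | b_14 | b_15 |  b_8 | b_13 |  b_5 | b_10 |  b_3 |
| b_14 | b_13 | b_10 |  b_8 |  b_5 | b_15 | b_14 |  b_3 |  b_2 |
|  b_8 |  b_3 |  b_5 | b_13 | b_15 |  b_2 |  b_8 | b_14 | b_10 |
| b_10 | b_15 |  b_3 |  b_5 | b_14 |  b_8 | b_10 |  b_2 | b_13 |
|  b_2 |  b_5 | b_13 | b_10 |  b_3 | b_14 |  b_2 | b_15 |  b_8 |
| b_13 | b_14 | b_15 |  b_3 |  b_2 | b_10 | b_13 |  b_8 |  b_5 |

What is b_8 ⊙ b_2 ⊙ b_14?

b_5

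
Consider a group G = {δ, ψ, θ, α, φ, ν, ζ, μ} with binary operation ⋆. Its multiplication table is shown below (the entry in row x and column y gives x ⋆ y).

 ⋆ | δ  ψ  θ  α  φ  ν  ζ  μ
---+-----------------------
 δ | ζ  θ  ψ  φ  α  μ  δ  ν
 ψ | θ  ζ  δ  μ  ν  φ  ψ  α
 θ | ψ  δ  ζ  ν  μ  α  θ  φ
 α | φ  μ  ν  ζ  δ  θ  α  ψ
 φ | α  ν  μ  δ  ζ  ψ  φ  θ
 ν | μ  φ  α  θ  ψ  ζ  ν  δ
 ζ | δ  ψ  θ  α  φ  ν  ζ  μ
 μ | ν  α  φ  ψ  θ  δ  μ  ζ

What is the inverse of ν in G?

First locate the identity: row ζ matches the header, so ζ is the identity.
Scan row ν for ζ: ν ⋆ ν = ζ. Hence ν^(-1) = ν.

ν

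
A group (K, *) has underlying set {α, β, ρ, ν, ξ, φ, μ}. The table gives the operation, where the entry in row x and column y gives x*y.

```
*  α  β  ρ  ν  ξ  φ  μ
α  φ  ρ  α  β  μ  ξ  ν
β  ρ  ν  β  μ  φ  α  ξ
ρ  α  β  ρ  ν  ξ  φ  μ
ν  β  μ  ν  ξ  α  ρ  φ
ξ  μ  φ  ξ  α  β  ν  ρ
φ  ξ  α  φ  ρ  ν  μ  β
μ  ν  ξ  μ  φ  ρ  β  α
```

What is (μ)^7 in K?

μ^1 = μ
μ^2 = μ*μ = α
μ^3 = α*μ = ν
μ^4 = ν*μ = φ
μ^5 = φ*μ = β
μ^6 = β*μ = ξ
μ^7 = ξ*μ = ρ

ρ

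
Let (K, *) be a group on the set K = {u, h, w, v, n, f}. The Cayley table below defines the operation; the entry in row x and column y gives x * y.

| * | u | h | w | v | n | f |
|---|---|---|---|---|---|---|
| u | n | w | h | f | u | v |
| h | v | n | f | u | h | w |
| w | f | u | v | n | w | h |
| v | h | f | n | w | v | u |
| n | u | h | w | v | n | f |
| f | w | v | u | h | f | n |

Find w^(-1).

v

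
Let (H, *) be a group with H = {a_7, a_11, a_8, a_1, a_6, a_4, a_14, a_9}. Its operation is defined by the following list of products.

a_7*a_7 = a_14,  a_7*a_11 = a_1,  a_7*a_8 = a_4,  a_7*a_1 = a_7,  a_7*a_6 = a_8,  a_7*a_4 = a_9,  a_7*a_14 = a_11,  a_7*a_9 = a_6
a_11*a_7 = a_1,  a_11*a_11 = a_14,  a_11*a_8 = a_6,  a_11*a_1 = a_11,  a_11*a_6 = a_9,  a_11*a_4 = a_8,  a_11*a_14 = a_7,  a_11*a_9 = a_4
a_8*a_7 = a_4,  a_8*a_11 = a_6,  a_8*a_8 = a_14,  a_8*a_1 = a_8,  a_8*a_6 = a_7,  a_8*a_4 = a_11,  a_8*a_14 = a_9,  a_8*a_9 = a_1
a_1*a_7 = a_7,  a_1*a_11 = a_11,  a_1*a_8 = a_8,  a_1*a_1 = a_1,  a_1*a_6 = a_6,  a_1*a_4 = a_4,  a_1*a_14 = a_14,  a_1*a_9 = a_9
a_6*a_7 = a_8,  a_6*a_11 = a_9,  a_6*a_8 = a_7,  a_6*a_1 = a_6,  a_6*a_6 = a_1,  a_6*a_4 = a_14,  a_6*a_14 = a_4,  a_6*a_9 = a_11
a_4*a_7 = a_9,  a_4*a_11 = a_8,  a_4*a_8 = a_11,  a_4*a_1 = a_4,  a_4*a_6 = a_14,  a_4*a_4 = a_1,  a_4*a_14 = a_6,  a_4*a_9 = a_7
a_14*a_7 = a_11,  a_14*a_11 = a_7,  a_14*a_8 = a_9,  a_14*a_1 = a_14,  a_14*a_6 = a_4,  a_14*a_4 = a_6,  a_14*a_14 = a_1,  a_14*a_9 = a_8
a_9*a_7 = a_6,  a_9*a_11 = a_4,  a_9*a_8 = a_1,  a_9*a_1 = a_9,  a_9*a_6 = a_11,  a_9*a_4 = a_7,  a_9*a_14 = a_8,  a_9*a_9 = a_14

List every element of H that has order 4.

{a_11, a_7, a_8, a_9}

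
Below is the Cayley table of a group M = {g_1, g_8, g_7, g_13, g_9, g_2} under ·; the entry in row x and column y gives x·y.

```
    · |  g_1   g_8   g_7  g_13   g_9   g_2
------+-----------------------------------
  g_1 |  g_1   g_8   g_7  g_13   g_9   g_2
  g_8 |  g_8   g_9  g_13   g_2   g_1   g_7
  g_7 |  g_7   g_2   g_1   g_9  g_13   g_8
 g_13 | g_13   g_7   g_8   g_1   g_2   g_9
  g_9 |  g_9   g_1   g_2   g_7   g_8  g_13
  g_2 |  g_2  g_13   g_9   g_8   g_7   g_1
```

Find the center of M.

{g_1}

An element z is central iff its row equals its column in the table.
For g_2: g_2·g_8 = g_13 ≠ g_7 = g_8·g_2, so g_2 ∉ Z.
Checking each element this way leaves Z(M) = {g_1}.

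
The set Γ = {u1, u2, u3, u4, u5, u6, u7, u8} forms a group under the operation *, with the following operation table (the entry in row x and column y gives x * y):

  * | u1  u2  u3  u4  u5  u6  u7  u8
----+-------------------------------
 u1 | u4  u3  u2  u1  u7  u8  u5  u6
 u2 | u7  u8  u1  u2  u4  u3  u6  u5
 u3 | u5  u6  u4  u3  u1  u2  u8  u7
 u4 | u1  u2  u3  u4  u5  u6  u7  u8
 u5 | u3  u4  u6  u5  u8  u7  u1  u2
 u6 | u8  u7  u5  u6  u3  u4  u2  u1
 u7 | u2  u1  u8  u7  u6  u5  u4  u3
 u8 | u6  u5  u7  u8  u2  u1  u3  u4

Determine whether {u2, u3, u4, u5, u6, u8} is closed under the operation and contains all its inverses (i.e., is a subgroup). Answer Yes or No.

No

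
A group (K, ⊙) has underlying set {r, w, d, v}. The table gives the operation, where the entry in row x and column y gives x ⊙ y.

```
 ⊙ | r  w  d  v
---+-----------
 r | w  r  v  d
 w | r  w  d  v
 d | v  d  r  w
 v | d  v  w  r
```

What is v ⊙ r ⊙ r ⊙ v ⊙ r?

v ⊙ r = d
d ⊙ r = v
v ⊙ v = r
r ⊙ r = w

w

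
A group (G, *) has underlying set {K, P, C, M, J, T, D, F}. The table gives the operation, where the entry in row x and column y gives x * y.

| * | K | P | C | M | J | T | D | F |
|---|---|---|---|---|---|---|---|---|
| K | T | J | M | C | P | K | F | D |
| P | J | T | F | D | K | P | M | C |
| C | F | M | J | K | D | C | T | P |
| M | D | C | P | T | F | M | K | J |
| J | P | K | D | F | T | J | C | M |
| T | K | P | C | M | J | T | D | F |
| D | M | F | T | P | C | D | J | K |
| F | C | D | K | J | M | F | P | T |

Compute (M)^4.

M^1 = M
M^2 = M * M = T
M^3 = T * M = M
M^4 = M * M = T

T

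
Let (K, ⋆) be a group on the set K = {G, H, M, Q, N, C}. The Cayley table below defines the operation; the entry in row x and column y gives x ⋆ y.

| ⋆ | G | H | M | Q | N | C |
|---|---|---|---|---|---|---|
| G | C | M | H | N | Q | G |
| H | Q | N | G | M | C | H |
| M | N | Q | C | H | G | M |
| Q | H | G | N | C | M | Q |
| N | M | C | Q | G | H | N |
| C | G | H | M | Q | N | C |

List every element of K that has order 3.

Identity is C. Compute the order of each non-identity element by repeated multiplication:
  G: G → C  (order 2)
  H: H → N → C  (order 3)
  M: M → C  (order 2)
  Q: Q → C  (order 2)
  N: N → H → C  (order 3)
Elements of order 3: {H, N}.

{H, N}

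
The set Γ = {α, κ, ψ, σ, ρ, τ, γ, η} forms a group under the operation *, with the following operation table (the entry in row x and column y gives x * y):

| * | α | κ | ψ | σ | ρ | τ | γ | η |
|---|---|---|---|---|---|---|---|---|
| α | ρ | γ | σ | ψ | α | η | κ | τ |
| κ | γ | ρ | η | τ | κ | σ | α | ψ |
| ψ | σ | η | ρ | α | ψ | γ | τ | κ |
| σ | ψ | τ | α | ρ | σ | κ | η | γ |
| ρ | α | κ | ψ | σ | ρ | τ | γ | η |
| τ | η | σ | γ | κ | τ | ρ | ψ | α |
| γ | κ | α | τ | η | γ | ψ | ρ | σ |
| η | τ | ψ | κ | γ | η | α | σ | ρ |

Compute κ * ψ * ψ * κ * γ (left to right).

γ

κ * ψ = η
η * ψ = κ
κ * κ = ρ
ρ * γ = γ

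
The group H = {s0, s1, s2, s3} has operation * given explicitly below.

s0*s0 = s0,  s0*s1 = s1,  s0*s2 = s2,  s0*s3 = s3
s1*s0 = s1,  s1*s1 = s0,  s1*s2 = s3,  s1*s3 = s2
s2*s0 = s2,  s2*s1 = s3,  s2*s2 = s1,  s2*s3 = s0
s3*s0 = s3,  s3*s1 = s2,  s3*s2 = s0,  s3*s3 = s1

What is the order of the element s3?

4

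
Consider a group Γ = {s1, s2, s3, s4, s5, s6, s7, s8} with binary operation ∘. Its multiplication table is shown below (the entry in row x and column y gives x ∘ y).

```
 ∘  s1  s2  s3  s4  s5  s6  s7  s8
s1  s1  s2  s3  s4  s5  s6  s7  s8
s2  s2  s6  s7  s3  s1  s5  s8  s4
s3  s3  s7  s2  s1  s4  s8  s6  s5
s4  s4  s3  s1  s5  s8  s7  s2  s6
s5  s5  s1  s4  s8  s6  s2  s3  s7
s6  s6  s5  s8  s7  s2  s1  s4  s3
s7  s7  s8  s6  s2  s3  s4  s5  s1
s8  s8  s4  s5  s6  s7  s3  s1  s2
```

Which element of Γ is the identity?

s1

The identity e satisfies e ∘ x = x for all x, so its row in the table reproduces the column headers.
Row s1 reads: s1, s2, s3, s4, s5, s6, s7, s8 — exactly the header order. So s1 is the identity.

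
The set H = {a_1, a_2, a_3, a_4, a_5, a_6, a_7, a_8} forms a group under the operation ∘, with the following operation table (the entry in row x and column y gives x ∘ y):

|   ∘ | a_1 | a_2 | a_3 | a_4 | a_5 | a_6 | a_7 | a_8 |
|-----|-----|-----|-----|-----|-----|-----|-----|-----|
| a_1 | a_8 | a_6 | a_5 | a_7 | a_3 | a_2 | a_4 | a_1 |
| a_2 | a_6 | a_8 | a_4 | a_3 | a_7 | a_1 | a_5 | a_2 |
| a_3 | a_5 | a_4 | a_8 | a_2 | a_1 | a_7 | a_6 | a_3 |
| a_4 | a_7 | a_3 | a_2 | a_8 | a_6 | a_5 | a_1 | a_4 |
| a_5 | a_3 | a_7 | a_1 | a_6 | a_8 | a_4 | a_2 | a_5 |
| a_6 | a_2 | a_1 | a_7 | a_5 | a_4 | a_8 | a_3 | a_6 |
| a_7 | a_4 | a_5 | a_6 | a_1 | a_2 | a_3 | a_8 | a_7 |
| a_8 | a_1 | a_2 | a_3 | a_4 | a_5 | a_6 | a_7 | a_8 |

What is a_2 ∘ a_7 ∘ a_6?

a_2 ∘ a_7 = a_5
a_5 ∘ a_6 = a_4

a_4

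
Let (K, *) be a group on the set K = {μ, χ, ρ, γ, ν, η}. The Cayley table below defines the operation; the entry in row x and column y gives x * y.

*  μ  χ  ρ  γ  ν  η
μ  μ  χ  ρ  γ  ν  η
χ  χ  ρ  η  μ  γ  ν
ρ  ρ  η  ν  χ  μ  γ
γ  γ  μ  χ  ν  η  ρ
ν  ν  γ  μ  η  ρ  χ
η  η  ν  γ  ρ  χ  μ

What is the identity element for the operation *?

The identity e satisfies e * x = x for all x, so its row in the table reproduces the column headers.
Row μ reads: μ, χ, ρ, γ, ν, η — exactly the header order. So μ is the identity.

μ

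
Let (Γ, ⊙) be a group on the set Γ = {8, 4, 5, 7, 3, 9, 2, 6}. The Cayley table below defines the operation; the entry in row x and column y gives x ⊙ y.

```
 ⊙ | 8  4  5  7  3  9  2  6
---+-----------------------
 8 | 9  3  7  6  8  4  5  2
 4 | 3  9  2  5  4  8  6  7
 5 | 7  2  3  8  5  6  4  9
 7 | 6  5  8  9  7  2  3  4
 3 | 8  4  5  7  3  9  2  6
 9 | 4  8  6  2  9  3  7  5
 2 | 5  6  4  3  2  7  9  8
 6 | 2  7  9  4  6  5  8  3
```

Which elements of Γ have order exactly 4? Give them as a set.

Identity is 3. Compute the order of each non-identity element by repeated multiplication:
  8: 8 → 9 → 4 → 3  (order 4)
  4: 4 → 9 → 8 → 3  (order 4)
  5: 5 → 3  (order 2)
  7: 7 → 9 → 2 → 3  (order 4)
  9: 9 → 3  (order 2)
  2: 2 → 9 → 7 → 3  (order 4)
  6: 6 → 3  (order 2)
Elements of order 4: {2, 4, 7, 8}.

{2, 4, 7, 8}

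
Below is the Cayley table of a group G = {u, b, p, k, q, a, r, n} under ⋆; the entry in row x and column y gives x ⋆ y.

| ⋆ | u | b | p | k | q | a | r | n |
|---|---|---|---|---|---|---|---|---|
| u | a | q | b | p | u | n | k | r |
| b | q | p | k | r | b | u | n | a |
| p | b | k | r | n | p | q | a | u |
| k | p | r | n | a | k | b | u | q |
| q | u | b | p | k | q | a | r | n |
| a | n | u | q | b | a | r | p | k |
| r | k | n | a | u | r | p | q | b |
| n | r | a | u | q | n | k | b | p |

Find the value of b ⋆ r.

n

Read row b, column r: b ⋆ r = n.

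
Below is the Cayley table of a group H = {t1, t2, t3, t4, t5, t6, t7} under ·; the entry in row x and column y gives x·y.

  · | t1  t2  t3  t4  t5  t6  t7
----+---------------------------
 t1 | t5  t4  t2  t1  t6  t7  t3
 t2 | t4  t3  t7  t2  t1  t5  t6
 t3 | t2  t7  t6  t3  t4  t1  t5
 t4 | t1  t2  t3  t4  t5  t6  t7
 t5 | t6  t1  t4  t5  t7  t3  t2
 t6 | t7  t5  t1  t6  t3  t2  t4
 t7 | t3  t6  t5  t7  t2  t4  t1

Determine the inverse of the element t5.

First locate the identity: row t4 matches the header, so t4 is the identity.
Scan row t5 for t4: t5·t3 = t4. Hence t5^(-1) = t3.

t3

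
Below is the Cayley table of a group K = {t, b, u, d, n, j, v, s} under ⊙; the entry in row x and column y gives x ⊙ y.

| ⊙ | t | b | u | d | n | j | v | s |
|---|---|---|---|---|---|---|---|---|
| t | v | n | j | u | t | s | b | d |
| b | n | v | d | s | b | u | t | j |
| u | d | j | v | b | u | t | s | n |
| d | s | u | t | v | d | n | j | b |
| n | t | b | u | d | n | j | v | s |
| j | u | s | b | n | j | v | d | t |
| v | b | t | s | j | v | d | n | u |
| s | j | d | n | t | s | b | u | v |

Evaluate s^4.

n

s^1 = s
s^2 = s ⊙ s = v
s^3 = v ⊙ s = u
s^4 = u ⊙ s = n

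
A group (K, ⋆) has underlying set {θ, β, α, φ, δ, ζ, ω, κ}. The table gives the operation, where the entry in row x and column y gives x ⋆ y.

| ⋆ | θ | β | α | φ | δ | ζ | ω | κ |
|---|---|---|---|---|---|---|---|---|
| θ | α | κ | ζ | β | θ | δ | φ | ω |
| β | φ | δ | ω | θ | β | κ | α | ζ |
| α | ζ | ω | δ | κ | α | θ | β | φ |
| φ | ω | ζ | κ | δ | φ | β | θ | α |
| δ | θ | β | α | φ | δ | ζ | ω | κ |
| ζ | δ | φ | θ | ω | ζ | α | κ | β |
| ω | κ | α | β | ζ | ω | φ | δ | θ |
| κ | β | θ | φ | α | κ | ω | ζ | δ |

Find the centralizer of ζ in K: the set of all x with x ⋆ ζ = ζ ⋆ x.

Compare row ζ with column ζ entry by entry.
α ⋆ ζ = θ = ζ ⋆ α, so α commutes with ζ.
φ ⋆ ζ = β but ζ ⋆ φ = ω, so φ does not.
Collecting the elements that commute with ζ: C(ζ) = {α, δ, ζ, θ}.

{α, δ, ζ, θ}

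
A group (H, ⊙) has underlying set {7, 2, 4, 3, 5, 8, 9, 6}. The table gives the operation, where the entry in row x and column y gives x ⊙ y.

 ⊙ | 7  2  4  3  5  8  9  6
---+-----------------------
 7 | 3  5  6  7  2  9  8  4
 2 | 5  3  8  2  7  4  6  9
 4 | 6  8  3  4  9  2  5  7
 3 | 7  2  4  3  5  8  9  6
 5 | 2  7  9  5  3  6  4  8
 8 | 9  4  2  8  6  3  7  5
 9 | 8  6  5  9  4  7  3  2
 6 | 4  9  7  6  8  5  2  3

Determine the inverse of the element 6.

First locate the identity: row 3 matches the header, so 3 is the identity.
Scan row 6 for 3: 6 ⊙ 6 = 3. Hence 6^(-1) = 6.

6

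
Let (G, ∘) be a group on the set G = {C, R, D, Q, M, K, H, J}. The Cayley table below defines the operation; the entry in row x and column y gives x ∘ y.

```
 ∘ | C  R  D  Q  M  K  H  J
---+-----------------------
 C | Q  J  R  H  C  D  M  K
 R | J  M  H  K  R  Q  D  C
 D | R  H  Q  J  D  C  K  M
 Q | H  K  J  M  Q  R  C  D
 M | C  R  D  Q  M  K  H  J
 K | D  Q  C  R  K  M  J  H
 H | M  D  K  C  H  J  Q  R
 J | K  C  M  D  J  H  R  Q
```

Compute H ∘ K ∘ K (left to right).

H ∘ K = J
J ∘ K = H
(Structurally, G here is isomorphic to Z_2 x Z_4.)

H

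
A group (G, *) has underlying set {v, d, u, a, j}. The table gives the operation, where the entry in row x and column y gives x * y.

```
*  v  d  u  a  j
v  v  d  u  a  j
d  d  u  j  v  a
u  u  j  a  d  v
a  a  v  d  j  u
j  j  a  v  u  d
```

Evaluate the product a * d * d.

a * d = v
v * d = d

d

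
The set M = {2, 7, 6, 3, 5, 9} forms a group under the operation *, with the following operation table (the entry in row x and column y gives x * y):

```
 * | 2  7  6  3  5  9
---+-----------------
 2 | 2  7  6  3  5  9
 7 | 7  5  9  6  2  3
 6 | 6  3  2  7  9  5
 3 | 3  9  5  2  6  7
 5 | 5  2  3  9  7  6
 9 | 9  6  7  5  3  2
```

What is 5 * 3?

Read row 5, column 3: 5 * 3 = 9.
(Structurally, M here is isomorphic to the symmetric group S_3.)

9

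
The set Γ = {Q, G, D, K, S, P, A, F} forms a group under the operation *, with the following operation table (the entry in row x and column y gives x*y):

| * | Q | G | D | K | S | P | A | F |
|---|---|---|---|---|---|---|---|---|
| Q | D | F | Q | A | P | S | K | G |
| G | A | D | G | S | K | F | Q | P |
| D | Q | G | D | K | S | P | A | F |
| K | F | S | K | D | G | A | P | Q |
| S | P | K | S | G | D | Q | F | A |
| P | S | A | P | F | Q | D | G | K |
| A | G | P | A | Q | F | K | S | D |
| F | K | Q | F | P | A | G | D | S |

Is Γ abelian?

No

A*G = P but G*A = Q.
Since A and G do not commute, Γ is not abelian.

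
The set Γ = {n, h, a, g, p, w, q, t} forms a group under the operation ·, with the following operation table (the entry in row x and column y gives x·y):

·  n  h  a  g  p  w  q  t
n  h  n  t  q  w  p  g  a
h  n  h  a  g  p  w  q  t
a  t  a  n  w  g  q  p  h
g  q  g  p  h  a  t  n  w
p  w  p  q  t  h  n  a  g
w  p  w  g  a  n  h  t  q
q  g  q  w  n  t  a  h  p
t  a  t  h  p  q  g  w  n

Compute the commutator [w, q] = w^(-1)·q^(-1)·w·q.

n

Identity is h; from the table w^(-1) = w and q^(-1) = q.
w·q = t
t·w = g
g·q = n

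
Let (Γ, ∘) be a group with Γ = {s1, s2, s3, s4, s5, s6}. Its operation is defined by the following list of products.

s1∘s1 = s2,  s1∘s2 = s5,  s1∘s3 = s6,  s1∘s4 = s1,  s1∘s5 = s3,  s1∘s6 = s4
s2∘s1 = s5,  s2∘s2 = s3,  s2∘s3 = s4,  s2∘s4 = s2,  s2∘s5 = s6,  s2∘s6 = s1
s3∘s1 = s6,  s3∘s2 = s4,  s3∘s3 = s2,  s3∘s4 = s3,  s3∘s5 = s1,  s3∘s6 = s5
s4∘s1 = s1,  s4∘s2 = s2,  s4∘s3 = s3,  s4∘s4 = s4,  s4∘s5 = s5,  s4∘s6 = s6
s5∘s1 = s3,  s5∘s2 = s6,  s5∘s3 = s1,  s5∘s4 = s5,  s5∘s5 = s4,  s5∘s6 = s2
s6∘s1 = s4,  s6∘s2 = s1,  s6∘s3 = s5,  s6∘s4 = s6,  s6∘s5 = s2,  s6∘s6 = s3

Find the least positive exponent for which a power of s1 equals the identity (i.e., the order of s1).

The identity element is s4 (its row matches the header).
s1^1 = s1
s1^2 = s1 ∘ s1 = s2
s1^3 = s2 ∘ s1 = s5
s1^4 = s5 ∘ s1 = s3
s1^5 = s3 ∘ s1 = s6
s1^6 = s6 ∘ s1 = s4
The first power of s1 equal to the identity is s1^6, so ord(s1) = 6.

6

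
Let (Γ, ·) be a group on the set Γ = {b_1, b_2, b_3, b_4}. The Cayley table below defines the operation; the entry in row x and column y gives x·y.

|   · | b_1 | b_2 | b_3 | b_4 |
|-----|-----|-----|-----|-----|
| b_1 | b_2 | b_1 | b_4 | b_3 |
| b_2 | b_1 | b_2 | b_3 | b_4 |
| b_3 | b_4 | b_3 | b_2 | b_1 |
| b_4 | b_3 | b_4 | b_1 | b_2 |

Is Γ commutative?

Yes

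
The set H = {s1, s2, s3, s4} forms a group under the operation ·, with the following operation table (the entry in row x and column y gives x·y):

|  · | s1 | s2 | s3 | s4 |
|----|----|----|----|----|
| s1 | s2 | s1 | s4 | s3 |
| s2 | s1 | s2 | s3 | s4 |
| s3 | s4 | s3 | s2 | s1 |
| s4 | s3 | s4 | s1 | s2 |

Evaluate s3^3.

s3

s3^1 = s3
s3^2 = s3·s3 = s2
s3^3 = s2·s3 = s3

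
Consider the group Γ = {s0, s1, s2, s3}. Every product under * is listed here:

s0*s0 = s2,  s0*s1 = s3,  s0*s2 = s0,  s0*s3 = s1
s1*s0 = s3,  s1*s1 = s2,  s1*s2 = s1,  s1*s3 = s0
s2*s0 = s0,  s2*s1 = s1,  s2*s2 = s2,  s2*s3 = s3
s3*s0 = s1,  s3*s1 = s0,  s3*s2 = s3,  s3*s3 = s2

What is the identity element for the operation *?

The identity e satisfies e * x = x for all x, so its row in the table reproduces the column headers.
Row s2 reads: s0, s1, s2, s3 — exactly the header order. So s2 is the identity.

s2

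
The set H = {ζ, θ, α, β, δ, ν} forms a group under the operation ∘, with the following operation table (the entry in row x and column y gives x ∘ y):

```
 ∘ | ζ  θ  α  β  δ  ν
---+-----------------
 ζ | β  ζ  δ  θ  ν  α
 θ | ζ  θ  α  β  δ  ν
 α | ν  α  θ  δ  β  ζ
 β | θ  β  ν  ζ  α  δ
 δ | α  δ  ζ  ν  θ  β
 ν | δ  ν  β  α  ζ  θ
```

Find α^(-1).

α

First locate the identity: row θ matches the header, so θ is the identity.
Scan row α for θ: α ∘ α = θ. Hence α^(-1) = α.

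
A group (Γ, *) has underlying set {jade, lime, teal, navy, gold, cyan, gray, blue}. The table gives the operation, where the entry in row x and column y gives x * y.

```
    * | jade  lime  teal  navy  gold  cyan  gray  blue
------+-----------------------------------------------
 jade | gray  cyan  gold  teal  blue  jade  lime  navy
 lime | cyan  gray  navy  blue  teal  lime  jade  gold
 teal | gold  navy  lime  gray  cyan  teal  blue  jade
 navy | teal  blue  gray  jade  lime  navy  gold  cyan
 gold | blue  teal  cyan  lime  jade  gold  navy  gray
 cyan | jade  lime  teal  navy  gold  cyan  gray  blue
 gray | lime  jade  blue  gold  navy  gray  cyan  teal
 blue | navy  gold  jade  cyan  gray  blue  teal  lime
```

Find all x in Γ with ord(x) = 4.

{jade, lime}

Identity is cyan. Compute the order of each non-identity element by repeated multiplication:
  jade: jade → gray → lime → cyan  (order 4)
  lime: lime → gray → jade → cyan  (order 4)
  teal: teal → lime → navy → gray → blue → jade → gold → cyan  (order 8)
  navy: navy → jade → teal → gray → gold → lime → blue → cyan  (order 8)
  gold: gold → jade → blue → gray → navy → lime → teal → cyan  (order 8)
  gray: gray → cyan  (order 2)
  blue: blue → lime → gold → gray → teal → jade → navy → cyan  (order 8)
Elements of order 4: {jade, lime}.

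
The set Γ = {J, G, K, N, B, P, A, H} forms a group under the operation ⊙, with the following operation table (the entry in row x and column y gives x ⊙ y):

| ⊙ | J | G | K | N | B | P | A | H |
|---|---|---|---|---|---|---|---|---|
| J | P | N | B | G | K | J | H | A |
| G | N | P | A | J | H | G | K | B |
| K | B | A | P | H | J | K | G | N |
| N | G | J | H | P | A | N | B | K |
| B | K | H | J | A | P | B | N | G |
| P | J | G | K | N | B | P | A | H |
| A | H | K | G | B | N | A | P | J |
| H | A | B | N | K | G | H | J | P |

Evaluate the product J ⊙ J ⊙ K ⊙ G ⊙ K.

J ⊙ J = P
P ⊙ K = K
K ⊙ G = A
A ⊙ K = G

G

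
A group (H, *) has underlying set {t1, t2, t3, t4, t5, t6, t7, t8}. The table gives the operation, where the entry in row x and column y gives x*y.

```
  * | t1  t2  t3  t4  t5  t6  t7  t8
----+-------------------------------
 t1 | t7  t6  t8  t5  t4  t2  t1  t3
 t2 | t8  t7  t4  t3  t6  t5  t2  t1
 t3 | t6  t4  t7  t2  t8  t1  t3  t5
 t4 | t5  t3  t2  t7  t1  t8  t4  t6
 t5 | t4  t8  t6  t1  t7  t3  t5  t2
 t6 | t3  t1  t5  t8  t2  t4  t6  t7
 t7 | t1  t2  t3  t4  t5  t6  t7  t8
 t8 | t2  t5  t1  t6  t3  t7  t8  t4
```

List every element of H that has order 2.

{t1, t2, t3, t4, t5}

Identity is t7. Compute the order of each non-identity element by repeated multiplication:
  t1: t1 → t7  (order 2)
  t2: t2 → t7  (order 2)
  t3: t3 → t7  (order 2)
  t4: t4 → t7  (order 2)
  t5: t5 → t7  (order 2)
  t6: t6 → t4 → t8 → t7  (order 4)
  t8: t8 → t4 → t6 → t7  (order 4)
Elements of order 2: {t1, t2, t3, t4, t5}.
(Structurally, H here is isomorphic to the dihedral group D_4.)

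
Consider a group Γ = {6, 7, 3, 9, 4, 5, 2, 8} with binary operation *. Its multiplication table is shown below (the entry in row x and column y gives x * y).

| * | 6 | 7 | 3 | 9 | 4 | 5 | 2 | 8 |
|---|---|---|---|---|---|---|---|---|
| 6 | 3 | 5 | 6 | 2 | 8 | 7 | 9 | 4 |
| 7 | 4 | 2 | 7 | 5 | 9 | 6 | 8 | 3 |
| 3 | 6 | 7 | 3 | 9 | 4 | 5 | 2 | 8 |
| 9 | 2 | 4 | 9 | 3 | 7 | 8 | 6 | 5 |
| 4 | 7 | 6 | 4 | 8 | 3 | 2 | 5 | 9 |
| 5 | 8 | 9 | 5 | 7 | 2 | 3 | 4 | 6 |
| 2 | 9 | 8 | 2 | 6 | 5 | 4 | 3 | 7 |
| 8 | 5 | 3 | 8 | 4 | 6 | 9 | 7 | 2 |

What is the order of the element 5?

2

The identity element is 3 (its row matches the header).
5^1 = 5
5^2 = 5 * 5 = 3
The first power of 5 equal to the identity is 5^2, so ord(5) = 2.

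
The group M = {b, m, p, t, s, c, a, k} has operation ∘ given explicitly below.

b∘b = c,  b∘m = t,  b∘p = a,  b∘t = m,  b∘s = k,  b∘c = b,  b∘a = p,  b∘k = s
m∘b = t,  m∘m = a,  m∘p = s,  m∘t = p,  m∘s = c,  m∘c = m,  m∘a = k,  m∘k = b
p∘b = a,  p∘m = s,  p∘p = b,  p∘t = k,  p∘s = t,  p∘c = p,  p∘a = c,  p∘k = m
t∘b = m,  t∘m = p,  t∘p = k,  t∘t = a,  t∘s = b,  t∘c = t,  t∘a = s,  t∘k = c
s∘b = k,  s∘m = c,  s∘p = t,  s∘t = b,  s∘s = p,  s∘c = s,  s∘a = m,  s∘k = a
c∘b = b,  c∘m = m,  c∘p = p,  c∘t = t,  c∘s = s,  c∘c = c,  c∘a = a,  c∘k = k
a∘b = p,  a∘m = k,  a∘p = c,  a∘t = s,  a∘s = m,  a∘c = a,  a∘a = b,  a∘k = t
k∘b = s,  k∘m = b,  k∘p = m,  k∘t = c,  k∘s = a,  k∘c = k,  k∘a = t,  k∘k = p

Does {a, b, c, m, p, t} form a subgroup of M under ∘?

p ∘ m = s, which is not in {a, b, c, m, p, t}.
The subset is not closed under ∘, so it is not a subgroup.

No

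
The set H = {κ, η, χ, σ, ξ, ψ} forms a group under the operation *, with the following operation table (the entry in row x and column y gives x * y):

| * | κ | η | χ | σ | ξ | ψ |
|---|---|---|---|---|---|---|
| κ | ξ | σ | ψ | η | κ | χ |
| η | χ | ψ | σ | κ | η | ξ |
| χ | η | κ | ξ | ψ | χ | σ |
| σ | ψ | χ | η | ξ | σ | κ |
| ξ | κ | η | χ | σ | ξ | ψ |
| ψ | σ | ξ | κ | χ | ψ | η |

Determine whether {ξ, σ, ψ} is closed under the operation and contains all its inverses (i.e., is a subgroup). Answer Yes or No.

ψ * ψ = η, which is not in {ξ, σ, ψ}.
The subset is not closed under *, so it is not a subgroup.
(Structurally, H here is isomorphic to the symmetric group S_3.)

No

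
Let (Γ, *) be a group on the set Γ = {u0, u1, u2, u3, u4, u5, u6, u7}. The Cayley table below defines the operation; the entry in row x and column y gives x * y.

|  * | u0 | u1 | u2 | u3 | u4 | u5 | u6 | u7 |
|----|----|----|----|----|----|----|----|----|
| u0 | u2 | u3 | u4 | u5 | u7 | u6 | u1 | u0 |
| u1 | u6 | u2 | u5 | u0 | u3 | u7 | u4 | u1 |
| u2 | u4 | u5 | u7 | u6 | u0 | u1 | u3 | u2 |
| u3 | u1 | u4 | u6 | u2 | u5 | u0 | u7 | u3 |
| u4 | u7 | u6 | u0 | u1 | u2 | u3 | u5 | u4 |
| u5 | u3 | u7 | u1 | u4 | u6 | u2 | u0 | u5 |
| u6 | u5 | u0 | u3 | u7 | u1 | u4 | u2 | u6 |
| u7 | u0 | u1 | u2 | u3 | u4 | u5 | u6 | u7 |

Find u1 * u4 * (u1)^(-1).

The identity is u7. In row u1, the entry u7 sits in column u5, so u1^(-1) = u5.
u1 * u4 = u3
u3 * u5 = u0

u0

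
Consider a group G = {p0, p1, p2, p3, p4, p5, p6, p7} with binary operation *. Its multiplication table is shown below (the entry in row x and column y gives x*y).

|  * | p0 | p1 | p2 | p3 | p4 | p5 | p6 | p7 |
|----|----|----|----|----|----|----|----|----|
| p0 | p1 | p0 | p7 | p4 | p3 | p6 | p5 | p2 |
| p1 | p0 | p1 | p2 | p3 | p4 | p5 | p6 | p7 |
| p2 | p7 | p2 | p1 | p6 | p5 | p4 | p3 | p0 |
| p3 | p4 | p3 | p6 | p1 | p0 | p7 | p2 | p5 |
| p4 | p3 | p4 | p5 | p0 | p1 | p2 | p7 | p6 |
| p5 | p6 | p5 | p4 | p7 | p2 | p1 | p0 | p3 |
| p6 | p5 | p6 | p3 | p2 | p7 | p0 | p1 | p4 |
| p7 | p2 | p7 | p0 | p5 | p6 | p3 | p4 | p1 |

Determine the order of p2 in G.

2

The identity element is p1 (its row matches the header).
p2^1 = p2
p2^2 = p2*p2 = p1
The first power of p2 equal to the identity is p2^2, so ord(p2) = 2.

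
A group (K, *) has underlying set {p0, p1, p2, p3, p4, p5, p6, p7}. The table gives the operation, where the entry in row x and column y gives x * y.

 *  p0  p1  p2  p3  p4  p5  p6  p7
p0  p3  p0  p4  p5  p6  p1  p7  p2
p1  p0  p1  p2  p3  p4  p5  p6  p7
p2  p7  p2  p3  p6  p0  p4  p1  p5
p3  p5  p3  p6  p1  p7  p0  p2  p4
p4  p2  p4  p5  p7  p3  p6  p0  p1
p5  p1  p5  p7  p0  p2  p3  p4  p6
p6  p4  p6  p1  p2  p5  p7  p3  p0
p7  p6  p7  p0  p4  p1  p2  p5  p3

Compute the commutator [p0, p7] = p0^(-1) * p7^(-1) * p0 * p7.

p3

Identity is p1; from the table p0^(-1) = p5 and p7^(-1) = p4.
p5 * p4 = p2
p2 * p0 = p7
p7 * p7 = p3
(Structurally, K here is isomorphic to the quaternion group Q_8.)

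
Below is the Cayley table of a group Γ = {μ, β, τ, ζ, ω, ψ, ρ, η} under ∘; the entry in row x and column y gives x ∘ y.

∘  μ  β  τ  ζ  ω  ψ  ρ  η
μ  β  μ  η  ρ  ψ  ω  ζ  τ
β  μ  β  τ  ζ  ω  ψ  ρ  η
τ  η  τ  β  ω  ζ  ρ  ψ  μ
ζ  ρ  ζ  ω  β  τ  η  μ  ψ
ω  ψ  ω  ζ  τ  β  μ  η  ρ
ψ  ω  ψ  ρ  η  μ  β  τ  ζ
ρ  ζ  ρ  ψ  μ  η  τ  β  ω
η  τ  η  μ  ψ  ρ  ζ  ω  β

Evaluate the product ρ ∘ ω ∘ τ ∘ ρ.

ζ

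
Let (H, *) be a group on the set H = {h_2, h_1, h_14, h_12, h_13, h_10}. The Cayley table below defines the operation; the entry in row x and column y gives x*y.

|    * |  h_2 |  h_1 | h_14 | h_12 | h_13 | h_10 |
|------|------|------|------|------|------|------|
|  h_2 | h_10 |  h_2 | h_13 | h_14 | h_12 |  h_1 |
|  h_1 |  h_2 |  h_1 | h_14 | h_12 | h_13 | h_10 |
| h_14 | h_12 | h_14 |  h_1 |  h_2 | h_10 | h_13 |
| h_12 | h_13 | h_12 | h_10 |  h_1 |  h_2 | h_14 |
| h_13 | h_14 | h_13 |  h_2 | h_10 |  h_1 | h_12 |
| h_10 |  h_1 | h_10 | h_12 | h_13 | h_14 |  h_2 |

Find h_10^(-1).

First locate the identity: row h_1 matches the header, so h_1 is the identity.
Scan row h_10 for h_1: h_10*h_2 = h_1. Hence h_10^(-1) = h_2.

h_2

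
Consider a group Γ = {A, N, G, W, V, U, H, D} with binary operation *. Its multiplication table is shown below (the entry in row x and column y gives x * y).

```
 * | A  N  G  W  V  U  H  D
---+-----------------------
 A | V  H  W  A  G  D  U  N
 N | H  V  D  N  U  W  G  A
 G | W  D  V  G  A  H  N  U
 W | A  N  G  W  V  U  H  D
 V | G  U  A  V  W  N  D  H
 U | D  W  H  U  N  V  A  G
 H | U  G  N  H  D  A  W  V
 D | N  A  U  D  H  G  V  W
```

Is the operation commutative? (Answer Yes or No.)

Check whether the table is symmetric across its main diagonal.
Every entry (row x, col y) equals the entry (row y, col x), so Γ is abelian.

Yes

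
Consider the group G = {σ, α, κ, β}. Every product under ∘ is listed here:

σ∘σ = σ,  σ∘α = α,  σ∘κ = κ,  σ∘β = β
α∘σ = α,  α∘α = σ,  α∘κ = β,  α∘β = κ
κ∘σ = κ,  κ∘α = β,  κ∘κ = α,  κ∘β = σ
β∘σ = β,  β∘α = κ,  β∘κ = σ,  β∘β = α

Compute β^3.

β^1 = β
β^2 = β ∘ β = α
β^3 = α ∘ β = κ

κ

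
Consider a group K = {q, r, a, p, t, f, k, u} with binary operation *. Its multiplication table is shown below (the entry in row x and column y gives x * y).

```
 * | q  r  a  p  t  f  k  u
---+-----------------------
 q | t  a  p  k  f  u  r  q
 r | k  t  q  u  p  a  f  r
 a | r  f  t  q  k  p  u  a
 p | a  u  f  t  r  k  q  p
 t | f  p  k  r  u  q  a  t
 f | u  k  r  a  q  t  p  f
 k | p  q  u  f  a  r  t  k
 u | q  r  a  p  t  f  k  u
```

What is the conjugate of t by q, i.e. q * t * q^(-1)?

t

The identity is u. In row q, the entry u sits in column f, so q^(-1) = f.
q * t = f
f * f = t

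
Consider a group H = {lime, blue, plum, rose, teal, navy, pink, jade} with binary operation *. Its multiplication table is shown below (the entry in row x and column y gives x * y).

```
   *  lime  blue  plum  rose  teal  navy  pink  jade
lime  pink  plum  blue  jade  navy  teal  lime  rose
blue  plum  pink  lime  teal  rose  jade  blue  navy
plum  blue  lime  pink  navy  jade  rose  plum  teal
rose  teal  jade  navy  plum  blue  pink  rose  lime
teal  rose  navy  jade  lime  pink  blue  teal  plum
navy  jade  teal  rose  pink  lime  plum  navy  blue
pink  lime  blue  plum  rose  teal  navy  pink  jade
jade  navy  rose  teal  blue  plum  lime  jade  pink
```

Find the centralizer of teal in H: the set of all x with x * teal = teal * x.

Compare row teal with column teal entry by entry.
jade * teal = plum = teal * jade, so jade commutes with teal.
lime * teal = navy but teal * lime = rose, so lime does not.
Collecting the elements that commute with teal: C(teal) = {jade, pink, plum, teal}.
(Structurally, H here is isomorphic to the dihedral group D_4.)

{jade, pink, plum, teal}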